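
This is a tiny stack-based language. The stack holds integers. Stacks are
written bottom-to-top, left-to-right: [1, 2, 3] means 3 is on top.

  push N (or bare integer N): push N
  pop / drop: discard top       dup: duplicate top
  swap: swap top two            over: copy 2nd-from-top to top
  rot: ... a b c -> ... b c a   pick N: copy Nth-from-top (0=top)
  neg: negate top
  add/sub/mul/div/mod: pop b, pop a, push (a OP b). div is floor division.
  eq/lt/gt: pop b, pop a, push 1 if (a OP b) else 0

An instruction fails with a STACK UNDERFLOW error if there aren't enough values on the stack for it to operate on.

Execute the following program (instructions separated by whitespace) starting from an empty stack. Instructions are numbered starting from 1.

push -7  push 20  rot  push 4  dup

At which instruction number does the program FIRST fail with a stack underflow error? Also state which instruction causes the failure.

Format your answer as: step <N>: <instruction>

Step 1 ('push -7'): stack = [-7], depth = 1
Step 2 ('push 20'): stack = [-7, 20], depth = 2
Step 3 ('rot'): needs 3 value(s) but depth is 2 — STACK UNDERFLOW

Answer: step 3: rot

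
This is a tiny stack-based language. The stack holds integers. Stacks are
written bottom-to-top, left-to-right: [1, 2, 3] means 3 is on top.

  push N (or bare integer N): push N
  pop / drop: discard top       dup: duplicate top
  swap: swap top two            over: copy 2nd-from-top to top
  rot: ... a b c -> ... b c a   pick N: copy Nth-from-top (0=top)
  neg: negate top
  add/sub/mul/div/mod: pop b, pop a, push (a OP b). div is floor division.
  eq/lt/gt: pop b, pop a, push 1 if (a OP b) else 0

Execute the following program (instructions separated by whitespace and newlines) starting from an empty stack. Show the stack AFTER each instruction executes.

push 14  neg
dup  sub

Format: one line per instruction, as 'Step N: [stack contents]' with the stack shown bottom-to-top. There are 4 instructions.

Step 1: [14]
Step 2: [-14]
Step 3: [-14, -14]
Step 4: [0]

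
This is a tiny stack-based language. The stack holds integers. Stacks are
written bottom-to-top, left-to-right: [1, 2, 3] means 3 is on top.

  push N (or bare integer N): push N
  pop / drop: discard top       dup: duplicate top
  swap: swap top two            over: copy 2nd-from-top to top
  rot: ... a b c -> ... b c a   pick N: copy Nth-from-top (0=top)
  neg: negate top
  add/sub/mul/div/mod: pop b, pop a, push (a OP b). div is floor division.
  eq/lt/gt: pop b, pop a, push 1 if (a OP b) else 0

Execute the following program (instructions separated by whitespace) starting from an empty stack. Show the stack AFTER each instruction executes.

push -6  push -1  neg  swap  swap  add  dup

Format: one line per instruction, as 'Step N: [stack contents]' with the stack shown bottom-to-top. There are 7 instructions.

Step 1: [-6]
Step 2: [-6, -1]
Step 3: [-6, 1]
Step 4: [1, -6]
Step 5: [-6, 1]
Step 6: [-5]
Step 7: [-5, -5]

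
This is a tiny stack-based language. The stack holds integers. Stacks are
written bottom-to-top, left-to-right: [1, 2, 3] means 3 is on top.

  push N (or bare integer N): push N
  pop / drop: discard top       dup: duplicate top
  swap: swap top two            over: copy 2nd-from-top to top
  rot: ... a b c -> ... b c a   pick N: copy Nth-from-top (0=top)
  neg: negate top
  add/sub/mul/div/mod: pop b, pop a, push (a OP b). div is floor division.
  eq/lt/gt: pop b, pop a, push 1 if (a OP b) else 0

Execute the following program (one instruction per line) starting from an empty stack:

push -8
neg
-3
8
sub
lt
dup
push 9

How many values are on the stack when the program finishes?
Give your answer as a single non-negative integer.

After 'push -8': stack = [-8] (depth 1)
After 'neg': stack = [8] (depth 1)
After 'push -3': stack = [8, -3] (depth 2)
After 'push 8': stack = [8, -3, 8] (depth 3)
After 'sub': stack = [8, -11] (depth 2)
After 'lt': stack = [0] (depth 1)
After 'dup': stack = [0, 0] (depth 2)
After 'push 9': stack = [0, 0, 9] (depth 3)

Answer: 3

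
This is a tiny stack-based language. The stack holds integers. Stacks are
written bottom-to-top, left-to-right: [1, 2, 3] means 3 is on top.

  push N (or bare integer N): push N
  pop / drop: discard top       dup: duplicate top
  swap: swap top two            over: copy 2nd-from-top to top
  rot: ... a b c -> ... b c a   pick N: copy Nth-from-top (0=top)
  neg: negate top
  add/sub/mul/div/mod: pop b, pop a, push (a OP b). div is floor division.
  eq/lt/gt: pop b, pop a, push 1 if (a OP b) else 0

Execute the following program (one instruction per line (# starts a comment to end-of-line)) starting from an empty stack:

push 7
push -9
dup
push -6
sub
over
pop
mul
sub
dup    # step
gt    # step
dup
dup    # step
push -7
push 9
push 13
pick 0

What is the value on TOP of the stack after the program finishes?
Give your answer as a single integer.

Answer: 13

Derivation:
After 'push 7': [7]
After 'push -9': [7, -9]
After 'dup': [7, -9, -9]
After 'push -6': [7, -9, -9, -6]
After 'sub': [7, -9, -3]
After 'over': [7, -9, -3, -9]
After 'pop': [7, -9, -3]
After 'mul': [7, 27]
After 'sub': [-20]
After 'dup': [-20, -20]
After 'gt': [0]
After 'dup': [0, 0]
After 'dup': [0, 0, 0]
After 'push -7': [0, 0, 0, -7]
After 'push 9': [0, 0, 0, -7, 9]
After 'push 13': [0, 0, 0, -7, 9, 13]
After 'pick 0': [0, 0, 0, -7, 9, 13, 13]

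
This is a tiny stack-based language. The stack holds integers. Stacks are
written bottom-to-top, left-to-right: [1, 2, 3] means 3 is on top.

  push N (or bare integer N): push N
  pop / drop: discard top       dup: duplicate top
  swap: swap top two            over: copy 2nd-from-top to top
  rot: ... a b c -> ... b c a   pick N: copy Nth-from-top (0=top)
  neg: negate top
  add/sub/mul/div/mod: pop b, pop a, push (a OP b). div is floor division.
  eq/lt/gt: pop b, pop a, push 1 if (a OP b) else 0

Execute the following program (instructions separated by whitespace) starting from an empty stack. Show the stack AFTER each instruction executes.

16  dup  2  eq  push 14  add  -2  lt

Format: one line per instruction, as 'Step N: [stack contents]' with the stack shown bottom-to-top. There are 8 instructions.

Step 1: [16]
Step 2: [16, 16]
Step 3: [16, 16, 2]
Step 4: [16, 0]
Step 5: [16, 0, 14]
Step 6: [16, 14]
Step 7: [16, 14, -2]
Step 8: [16, 0]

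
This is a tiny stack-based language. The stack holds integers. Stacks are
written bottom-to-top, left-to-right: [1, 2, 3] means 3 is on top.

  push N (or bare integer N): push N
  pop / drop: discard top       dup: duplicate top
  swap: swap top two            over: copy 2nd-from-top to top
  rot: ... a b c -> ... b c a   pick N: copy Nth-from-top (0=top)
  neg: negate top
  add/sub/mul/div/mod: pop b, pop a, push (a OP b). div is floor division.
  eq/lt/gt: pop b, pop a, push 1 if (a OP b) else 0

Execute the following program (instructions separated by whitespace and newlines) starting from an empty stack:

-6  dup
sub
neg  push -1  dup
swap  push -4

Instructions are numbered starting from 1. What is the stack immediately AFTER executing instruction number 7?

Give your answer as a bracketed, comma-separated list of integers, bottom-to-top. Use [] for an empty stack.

Step 1 ('-6'): [-6]
Step 2 ('dup'): [-6, -6]
Step 3 ('sub'): [0]
Step 4 ('neg'): [0]
Step 5 ('push -1'): [0, -1]
Step 6 ('dup'): [0, -1, -1]
Step 7 ('swap'): [0, -1, -1]

Answer: [0, -1, -1]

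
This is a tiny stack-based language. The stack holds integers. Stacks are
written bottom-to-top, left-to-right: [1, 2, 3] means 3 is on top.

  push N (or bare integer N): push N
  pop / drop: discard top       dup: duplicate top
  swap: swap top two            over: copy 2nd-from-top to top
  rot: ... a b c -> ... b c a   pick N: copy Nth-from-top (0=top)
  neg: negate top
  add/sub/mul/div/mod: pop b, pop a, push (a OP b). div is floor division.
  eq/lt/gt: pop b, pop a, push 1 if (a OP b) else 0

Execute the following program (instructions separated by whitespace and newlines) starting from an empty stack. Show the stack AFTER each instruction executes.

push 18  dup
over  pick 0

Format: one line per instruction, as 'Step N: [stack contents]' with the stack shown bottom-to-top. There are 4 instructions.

Step 1: [18]
Step 2: [18, 18]
Step 3: [18, 18, 18]
Step 4: [18, 18, 18, 18]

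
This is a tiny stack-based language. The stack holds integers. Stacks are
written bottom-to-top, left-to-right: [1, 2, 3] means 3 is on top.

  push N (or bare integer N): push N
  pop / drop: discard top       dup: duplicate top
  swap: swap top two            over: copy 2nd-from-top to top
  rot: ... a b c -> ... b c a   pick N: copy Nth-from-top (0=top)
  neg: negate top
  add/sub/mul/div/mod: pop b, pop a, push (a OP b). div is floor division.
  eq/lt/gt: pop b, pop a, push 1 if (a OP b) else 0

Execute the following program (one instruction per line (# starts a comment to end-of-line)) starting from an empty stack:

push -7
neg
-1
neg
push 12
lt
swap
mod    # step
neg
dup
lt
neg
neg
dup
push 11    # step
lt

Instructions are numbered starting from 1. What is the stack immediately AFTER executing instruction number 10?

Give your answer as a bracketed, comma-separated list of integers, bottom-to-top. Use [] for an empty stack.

Answer: [-1, -1]

Derivation:
Step 1 ('push -7'): [-7]
Step 2 ('neg'): [7]
Step 3 ('-1'): [7, -1]
Step 4 ('neg'): [7, 1]
Step 5 ('push 12'): [7, 1, 12]
Step 6 ('lt'): [7, 1]
Step 7 ('swap'): [1, 7]
Step 8 ('mod'): [1]
Step 9 ('neg'): [-1]
Step 10 ('dup'): [-1, -1]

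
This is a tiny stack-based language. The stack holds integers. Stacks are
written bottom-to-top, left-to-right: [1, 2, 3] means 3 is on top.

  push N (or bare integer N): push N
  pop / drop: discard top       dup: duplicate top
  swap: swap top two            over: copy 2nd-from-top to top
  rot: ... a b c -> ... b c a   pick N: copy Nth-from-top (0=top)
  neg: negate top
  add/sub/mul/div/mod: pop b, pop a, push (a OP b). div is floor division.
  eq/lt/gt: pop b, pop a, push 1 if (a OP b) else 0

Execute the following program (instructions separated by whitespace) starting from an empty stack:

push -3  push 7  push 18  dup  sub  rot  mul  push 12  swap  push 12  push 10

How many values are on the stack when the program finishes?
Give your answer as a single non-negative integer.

Answer: 5

Derivation:
After 'push -3': stack = [-3] (depth 1)
After 'push 7': stack = [-3, 7] (depth 2)
After 'push 18': stack = [-3, 7, 18] (depth 3)
After 'dup': stack = [-3, 7, 18, 18] (depth 4)
After 'sub': stack = [-3, 7, 0] (depth 3)
After 'rot': stack = [7, 0, -3] (depth 3)
After 'mul': stack = [7, 0] (depth 2)
After 'push 12': stack = [7, 0, 12] (depth 3)
After 'swap': stack = [7, 12, 0] (depth 3)
After 'push 12': stack = [7, 12, 0, 12] (depth 4)
After 'push 10': stack = [7, 12, 0, 12, 10] (depth 5)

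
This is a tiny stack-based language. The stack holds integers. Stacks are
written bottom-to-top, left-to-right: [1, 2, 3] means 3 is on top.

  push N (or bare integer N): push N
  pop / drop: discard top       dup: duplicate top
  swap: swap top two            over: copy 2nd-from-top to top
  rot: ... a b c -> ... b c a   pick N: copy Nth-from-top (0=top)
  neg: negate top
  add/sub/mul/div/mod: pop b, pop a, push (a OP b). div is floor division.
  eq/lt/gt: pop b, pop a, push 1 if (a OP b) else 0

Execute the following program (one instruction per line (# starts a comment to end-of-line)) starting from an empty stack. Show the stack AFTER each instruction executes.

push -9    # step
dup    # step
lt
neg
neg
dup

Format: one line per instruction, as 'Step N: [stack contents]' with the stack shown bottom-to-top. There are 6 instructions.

Step 1: [-9]
Step 2: [-9, -9]
Step 3: [0]
Step 4: [0]
Step 5: [0]
Step 6: [0, 0]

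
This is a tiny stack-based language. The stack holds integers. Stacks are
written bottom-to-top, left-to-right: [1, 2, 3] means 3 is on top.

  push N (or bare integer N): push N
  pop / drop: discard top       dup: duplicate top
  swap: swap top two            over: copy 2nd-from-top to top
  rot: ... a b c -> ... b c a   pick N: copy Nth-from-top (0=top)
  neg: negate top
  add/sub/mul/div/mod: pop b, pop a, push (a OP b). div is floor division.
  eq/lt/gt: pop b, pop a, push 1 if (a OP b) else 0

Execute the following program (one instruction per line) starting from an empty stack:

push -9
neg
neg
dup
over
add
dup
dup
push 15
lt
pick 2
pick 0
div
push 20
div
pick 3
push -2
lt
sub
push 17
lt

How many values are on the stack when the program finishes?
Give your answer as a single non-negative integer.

After 'push -9': stack = [-9] (depth 1)
After 'neg': stack = [9] (depth 1)
After 'neg': stack = [-9] (depth 1)
After 'dup': stack = [-9, -9] (depth 2)
After 'over': stack = [-9, -9, -9] (depth 3)
After 'add': stack = [-9, -18] (depth 2)
After 'dup': stack = [-9, -18, -18] (depth 3)
After 'dup': stack = [-9, -18, -18, -18] (depth 4)
After 'push 15': stack = [-9, -18, -18, -18, 15] (depth 5)
After 'lt': stack = [-9, -18, -18, 1] (depth 4)
  ...
After 'pick 0': stack = [-9, -18, -18, 1, -18, -18] (depth 6)
After 'div': stack = [-9, -18, -18, 1, 1] (depth 5)
After 'push 20': stack = [-9, -18, -18, 1, 1, 20] (depth 6)
After 'div': stack = [-9, -18, -18, 1, 0] (depth 5)
After 'pick 3': stack = [-9, -18, -18, 1, 0, -18] (depth 6)
After 'push -2': stack = [-9, -18, -18, 1, 0, -18, -2] (depth 7)
After 'lt': stack = [-9, -18, -18, 1, 0, 1] (depth 6)
After 'sub': stack = [-9, -18, -18, 1, -1] (depth 5)
After 'push 17': stack = [-9, -18, -18, 1, -1, 17] (depth 6)
After 'lt': stack = [-9, -18, -18, 1, 1] (depth 5)

Answer: 5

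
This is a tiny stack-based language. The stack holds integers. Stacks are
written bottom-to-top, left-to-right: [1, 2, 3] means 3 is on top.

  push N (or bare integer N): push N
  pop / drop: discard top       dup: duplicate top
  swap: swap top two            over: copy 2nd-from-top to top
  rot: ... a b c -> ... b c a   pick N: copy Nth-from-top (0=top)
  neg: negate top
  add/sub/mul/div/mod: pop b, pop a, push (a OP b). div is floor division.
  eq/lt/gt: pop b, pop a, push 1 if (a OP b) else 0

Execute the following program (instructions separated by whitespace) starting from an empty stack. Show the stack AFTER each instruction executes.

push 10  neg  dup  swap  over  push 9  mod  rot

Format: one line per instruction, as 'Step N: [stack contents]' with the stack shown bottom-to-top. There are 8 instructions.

Step 1: [10]
Step 2: [-10]
Step 3: [-10, -10]
Step 4: [-10, -10]
Step 5: [-10, -10, -10]
Step 6: [-10, -10, -10, 9]
Step 7: [-10, -10, 8]
Step 8: [-10, 8, -10]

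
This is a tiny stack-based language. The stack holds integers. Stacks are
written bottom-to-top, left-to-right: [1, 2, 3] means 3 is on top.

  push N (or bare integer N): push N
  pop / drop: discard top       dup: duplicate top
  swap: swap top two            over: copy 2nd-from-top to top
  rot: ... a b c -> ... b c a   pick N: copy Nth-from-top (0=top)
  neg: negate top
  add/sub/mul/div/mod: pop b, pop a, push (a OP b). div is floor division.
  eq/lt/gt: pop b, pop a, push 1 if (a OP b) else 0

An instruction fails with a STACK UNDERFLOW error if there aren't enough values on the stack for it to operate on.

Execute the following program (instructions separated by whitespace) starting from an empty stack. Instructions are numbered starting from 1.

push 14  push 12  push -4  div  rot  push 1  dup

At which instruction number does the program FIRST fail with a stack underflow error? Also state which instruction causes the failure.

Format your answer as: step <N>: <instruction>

Step 1 ('push 14'): stack = [14], depth = 1
Step 2 ('push 12'): stack = [14, 12], depth = 2
Step 3 ('push -4'): stack = [14, 12, -4], depth = 3
Step 4 ('div'): stack = [14, -3], depth = 2
Step 5 ('rot'): needs 3 value(s) but depth is 2 — STACK UNDERFLOW

Answer: step 5: rot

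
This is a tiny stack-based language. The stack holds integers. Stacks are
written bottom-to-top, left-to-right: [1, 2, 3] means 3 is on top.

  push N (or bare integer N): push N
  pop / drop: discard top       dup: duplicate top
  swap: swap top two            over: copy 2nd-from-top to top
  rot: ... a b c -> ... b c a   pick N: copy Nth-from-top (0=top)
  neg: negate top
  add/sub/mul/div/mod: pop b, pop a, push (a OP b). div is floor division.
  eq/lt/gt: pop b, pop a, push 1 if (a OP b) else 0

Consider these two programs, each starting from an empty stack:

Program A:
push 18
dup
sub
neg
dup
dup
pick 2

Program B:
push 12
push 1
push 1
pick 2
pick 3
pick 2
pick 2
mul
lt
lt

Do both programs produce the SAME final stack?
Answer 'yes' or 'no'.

Answer: no

Derivation:
Program A trace:
  After 'push 18': [18]
  After 'dup': [18, 18]
  After 'sub': [0]
  After 'neg': [0]
  After 'dup': [0, 0]
  After 'dup': [0, 0, 0]
  After 'pick 2': [0, 0, 0, 0]
Program A final stack: [0, 0, 0, 0]

Program B trace:
  After 'push 12': [12]
  After 'push 1': [12, 1]
  After 'push 1': [12, 1, 1]
  After 'pick 2': [12, 1, 1, 12]
  After 'pick 3': [12, 1, 1, 12, 12]
  After 'pick 2': [12, 1, 1, 12, 12, 1]
  After 'pick 2': [12, 1, 1, 12, 12, 1, 12]
  After 'mul': [12, 1, 1, 12, 12, 12]
  After 'lt': [12, 1, 1, 12, 0]
  After 'lt': [12, 1, 1, 0]
Program B final stack: [12, 1, 1, 0]
Same: no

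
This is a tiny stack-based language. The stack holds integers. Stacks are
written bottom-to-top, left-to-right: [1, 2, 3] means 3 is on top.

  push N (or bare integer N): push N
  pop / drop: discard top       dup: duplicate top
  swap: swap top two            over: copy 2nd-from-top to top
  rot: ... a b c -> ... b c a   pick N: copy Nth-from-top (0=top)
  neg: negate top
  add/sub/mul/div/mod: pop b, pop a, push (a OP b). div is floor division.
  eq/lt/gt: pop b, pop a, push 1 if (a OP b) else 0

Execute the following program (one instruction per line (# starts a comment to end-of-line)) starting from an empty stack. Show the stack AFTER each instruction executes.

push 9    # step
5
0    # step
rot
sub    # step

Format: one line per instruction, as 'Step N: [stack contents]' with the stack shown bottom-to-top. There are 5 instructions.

Step 1: [9]
Step 2: [9, 5]
Step 3: [9, 5, 0]
Step 4: [5, 0, 9]
Step 5: [5, -9]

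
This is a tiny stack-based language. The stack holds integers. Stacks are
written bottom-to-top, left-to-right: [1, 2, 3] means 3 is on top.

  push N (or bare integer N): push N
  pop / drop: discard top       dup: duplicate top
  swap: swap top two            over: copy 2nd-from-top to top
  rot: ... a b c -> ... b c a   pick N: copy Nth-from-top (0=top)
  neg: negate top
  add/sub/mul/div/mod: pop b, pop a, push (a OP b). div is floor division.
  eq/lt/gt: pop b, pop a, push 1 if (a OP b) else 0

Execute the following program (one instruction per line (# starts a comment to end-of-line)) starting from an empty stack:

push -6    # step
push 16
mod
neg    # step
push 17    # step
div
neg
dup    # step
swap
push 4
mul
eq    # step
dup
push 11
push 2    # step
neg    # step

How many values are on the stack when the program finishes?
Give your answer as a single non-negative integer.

After 'push -6': stack = [-6] (depth 1)
After 'push 16': stack = [-6, 16] (depth 2)
After 'mod': stack = [10] (depth 1)
After 'neg': stack = [-10] (depth 1)
After 'push 17': stack = [-10, 17] (depth 2)
After 'div': stack = [-1] (depth 1)
After 'neg': stack = [1] (depth 1)
After 'dup': stack = [1, 1] (depth 2)
After 'swap': stack = [1, 1] (depth 2)
After 'push 4': stack = [1, 1, 4] (depth 3)
After 'mul': stack = [1, 4] (depth 2)
After 'eq': stack = [0] (depth 1)
After 'dup': stack = [0, 0] (depth 2)
After 'push 11': stack = [0, 0, 11] (depth 3)
After 'push 2': stack = [0, 0, 11, 2] (depth 4)
After 'neg': stack = [0, 0, 11, -2] (depth 4)

Answer: 4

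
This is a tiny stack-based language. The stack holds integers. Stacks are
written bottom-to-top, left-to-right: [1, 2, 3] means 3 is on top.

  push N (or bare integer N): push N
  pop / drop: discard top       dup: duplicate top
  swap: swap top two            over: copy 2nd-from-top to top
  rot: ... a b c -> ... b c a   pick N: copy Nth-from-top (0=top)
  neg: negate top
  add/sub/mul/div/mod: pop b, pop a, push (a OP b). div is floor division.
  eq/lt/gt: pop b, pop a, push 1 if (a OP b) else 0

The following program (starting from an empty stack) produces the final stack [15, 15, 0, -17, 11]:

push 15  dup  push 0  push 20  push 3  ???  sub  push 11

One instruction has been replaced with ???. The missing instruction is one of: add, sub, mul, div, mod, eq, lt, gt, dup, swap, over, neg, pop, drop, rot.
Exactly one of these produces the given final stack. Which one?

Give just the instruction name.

Stack before ???: [15, 15, 0, 20, 3]
Stack after ???:  [15, 15, 0, 3, 20]
The instruction that transforms [15, 15, 0, 20, 3] -> [15, 15, 0, 3, 20] is: swap

Answer: swap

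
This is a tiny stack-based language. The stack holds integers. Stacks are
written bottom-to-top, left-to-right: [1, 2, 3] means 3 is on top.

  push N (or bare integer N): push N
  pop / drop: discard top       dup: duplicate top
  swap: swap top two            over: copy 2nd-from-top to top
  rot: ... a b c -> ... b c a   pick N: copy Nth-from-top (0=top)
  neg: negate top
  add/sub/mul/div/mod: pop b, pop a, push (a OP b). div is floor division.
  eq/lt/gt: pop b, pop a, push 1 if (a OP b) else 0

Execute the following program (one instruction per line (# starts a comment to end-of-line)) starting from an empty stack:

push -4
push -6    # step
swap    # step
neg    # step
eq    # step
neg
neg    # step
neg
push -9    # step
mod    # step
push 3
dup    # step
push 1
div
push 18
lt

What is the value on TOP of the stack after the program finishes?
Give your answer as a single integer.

Answer: 1

Derivation:
After 'push -4': [-4]
After 'push -6': [-4, -6]
After 'swap': [-6, -4]
After 'neg': [-6, 4]
After 'eq': [0]
After 'neg': [0]
After 'neg': [0]
After 'neg': [0]
After 'push -9': [0, -9]
After 'mod': [0]
After 'push 3': [0, 3]
After 'dup': [0, 3, 3]
After 'push 1': [0, 3, 3, 1]
After 'div': [0, 3, 3]
After 'push 18': [0, 3, 3, 18]
After 'lt': [0, 3, 1]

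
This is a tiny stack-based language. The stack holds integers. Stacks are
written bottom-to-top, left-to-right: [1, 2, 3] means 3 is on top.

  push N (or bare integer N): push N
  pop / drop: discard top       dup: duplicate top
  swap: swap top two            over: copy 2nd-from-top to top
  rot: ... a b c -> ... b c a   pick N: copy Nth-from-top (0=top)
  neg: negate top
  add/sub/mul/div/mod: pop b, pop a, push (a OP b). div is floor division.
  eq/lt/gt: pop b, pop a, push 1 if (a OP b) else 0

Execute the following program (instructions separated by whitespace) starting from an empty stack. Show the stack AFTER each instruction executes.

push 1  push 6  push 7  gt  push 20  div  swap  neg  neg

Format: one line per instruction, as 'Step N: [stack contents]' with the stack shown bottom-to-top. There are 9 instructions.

Step 1: [1]
Step 2: [1, 6]
Step 3: [1, 6, 7]
Step 4: [1, 0]
Step 5: [1, 0, 20]
Step 6: [1, 0]
Step 7: [0, 1]
Step 8: [0, -1]
Step 9: [0, 1]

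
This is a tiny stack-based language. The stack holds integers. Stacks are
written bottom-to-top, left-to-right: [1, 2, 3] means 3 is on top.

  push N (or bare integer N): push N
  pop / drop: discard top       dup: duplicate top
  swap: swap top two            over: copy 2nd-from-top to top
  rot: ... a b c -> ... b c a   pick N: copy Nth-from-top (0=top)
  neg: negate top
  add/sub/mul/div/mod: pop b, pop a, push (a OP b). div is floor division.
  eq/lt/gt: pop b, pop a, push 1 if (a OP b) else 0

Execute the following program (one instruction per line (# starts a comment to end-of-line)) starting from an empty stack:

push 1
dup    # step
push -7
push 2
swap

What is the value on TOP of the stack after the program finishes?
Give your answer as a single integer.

Answer: -7

Derivation:
After 'push 1': [1]
After 'dup': [1, 1]
After 'push -7': [1, 1, -7]
After 'push 2': [1, 1, -7, 2]
After 'swap': [1, 1, 2, -7]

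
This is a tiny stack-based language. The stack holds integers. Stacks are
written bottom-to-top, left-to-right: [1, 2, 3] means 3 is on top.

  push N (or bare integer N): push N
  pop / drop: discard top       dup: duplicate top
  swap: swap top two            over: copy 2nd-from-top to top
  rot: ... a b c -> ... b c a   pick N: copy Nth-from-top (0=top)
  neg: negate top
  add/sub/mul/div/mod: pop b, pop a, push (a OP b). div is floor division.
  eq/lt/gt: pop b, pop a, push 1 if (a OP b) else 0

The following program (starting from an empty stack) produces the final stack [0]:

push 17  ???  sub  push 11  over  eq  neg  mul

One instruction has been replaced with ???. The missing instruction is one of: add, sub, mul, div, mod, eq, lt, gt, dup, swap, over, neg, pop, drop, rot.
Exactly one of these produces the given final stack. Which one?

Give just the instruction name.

Stack before ???: [17]
Stack after ???:  [17, 17]
The instruction that transforms [17] -> [17, 17] is: dup

Answer: dup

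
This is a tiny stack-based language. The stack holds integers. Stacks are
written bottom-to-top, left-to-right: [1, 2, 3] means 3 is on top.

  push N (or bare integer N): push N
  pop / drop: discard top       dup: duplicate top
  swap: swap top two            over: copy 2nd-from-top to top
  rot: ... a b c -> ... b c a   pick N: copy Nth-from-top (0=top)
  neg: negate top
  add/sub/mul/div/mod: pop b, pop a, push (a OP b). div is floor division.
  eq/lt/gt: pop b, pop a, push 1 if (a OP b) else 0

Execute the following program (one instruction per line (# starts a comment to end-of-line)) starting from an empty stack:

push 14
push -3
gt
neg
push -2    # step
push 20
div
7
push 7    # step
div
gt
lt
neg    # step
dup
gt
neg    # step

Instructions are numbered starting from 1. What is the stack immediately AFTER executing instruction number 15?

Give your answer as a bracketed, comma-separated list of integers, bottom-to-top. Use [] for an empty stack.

Step 1 ('push 14'): [14]
Step 2 ('push -3'): [14, -3]
Step 3 ('gt'): [1]
Step 4 ('neg'): [-1]
Step 5 ('push -2'): [-1, -2]
Step 6 ('push 20'): [-1, -2, 20]
Step 7 ('div'): [-1, -1]
Step 8 ('7'): [-1, -1, 7]
Step 9 ('push 7'): [-1, -1, 7, 7]
Step 10 ('div'): [-1, -1, 1]
Step 11 ('gt'): [-1, 0]
Step 12 ('lt'): [1]
Step 13 ('neg'): [-1]
Step 14 ('dup'): [-1, -1]
Step 15 ('gt'): [0]

Answer: [0]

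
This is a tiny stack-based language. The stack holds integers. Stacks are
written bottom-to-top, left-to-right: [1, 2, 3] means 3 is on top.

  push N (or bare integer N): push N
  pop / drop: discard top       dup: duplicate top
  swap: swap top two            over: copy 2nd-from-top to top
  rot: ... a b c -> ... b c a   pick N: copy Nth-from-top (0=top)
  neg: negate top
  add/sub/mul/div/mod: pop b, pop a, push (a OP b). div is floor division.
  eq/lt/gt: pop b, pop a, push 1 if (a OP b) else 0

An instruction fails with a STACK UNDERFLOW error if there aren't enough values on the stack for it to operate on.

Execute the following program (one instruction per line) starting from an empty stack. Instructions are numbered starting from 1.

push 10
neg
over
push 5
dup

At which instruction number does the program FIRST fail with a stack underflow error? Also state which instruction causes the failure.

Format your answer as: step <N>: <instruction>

Step 1 ('push 10'): stack = [10], depth = 1
Step 2 ('neg'): stack = [-10], depth = 1
Step 3 ('over'): needs 2 value(s) but depth is 1 — STACK UNDERFLOW

Answer: step 3: over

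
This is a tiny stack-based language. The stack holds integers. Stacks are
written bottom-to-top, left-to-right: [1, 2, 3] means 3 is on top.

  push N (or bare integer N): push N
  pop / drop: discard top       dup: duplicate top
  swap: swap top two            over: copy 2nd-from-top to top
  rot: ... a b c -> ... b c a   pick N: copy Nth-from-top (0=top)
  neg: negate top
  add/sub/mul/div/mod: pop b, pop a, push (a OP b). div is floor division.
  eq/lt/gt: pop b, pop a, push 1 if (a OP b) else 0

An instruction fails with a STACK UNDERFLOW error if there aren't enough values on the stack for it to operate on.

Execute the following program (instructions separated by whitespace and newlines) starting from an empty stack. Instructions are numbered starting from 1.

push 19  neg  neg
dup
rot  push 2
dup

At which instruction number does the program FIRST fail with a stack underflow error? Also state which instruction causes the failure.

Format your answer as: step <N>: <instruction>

Answer: step 5: rot

Derivation:
Step 1 ('push 19'): stack = [19], depth = 1
Step 2 ('neg'): stack = [-19], depth = 1
Step 3 ('neg'): stack = [19], depth = 1
Step 4 ('dup'): stack = [19, 19], depth = 2
Step 5 ('rot'): needs 3 value(s) but depth is 2 — STACK UNDERFLOW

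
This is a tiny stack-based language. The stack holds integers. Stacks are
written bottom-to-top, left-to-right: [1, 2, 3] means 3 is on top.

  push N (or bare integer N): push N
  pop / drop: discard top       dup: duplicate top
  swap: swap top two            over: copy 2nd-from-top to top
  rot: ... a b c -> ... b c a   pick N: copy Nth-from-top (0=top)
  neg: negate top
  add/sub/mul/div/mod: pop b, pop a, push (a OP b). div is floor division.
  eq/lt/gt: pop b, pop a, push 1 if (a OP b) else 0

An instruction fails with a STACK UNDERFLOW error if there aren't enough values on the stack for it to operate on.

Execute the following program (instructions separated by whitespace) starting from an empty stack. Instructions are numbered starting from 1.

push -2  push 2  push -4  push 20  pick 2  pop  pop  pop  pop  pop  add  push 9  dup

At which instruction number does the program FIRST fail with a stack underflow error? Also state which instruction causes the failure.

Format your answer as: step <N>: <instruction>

Answer: step 11: add

Derivation:
Step 1 ('push -2'): stack = [-2], depth = 1
Step 2 ('push 2'): stack = [-2, 2], depth = 2
Step 3 ('push -4'): stack = [-2, 2, -4], depth = 3
Step 4 ('push 20'): stack = [-2, 2, -4, 20], depth = 4
Step 5 ('pick 2'): stack = [-2, 2, -4, 20, 2], depth = 5
Step 6 ('pop'): stack = [-2, 2, -4, 20], depth = 4
Step 7 ('pop'): stack = [-2, 2, -4], depth = 3
Step 8 ('pop'): stack = [-2, 2], depth = 2
Step 9 ('pop'): stack = [-2], depth = 1
Step 10 ('pop'): stack = [], depth = 0
Step 11 ('add'): needs 2 value(s) but depth is 0 — STACK UNDERFLOW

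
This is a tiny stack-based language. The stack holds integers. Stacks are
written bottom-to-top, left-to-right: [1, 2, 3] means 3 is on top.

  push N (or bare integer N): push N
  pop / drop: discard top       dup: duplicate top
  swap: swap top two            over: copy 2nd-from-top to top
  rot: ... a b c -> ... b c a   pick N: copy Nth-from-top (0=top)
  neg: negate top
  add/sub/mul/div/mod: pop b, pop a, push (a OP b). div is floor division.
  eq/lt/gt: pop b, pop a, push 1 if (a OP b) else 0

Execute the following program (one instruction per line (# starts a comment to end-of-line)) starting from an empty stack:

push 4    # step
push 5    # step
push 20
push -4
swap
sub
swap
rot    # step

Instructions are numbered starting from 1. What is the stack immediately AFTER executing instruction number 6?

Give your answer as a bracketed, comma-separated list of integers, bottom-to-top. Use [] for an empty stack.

Step 1 ('push 4'): [4]
Step 2 ('push 5'): [4, 5]
Step 3 ('push 20'): [4, 5, 20]
Step 4 ('push -4'): [4, 5, 20, -4]
Step 5 ('swap'): [4, 5, -4, 20]
Step 6 ('sub'): [4, 5, -24]

Answer: [4, 5, -24]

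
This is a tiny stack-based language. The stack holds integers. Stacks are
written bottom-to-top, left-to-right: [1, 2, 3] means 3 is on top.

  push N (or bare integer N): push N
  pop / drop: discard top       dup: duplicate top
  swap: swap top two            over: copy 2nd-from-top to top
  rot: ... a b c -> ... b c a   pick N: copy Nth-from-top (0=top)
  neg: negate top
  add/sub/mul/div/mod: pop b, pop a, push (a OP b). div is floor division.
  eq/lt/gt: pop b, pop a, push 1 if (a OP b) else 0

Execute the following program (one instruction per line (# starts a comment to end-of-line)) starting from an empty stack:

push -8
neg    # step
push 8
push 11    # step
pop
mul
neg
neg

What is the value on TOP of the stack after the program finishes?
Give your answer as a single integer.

After 'push -8': [-8]
After 'neg': [8]
After 'push 8': [8, 8]
After 'push 11': [8, 8, 11]
After 'pop': [8, 8]
After 'mul': [64]
After 'neg': [-64]
After 'neg': [64]

Answer: 64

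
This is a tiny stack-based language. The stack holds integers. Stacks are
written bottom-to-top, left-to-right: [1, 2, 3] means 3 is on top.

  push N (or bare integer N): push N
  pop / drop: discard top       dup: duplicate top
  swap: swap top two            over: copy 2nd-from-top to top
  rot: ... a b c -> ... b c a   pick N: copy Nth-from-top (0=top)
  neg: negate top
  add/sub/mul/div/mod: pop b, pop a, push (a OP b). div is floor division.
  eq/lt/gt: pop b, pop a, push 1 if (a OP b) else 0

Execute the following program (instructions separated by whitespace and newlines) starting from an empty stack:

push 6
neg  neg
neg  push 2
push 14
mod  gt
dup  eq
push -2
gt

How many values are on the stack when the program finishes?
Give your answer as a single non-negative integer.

After 'push 6': stack = [6] (depth 1)
After 'neg': stack = [-6] (depth 1)
After 'neg': stack = [6] (depth 1)
After 'neg': stack = [-6] (depth 1)
After 'push 2': stack = [-6, 2] (depth 2)
After 'push 14': stack = [-6, 2, 14] (depth 3)
After 'mod': stack = [-6, 2] (depth 2)
After 'gt': stack = [0] (depth 1)
After 'dup': stack = [0, 0] (depth 2)
After 'eq': stack = [1] (depth 1)
After 'push -2': stack = [1, -2] (depth 2)
After 'gt': stack = [1] (depth 1)

Answer: 1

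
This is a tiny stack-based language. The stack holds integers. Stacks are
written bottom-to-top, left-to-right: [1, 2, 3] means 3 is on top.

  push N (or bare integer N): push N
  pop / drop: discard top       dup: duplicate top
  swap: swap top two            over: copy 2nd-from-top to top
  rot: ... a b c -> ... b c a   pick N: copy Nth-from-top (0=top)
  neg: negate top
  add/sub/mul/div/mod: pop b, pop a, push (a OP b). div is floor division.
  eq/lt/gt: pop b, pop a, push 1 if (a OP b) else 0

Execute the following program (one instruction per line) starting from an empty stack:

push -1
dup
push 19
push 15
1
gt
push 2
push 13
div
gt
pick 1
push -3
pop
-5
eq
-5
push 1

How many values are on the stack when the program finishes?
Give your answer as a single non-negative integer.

Answer: 7

Derivation:
After 'push -1': stack = [-1] (depth 1)
After 'dup': stack = [-1, -1] (depth 2)
After 'push 19': stack = [-1, -1, 19] (depth 3)
After 'push 15': stack = [-1, -1, 19, 15] (depth 4)
After 'push 1': stack = [-1, -1, 19, 15, 1] (depth 5)
After 'gt': stack = [-1, -1, 19, 1] (depth 4)
After 'push 2': stack = [-1, -1, 19, 1, 2] (depth 5)
After 'push 13': stack = [-1, -1, 19, 1, 2, 13] (depth 6)
After 'div': stack = [-1, -1, 19, 1, 0] (depth 5)
After 'gt': stack = [-1, -1, 19, 1] (depth 4)
After 'pick 1': stack = [-1, -1, 19, 1, 19] (depth 5)
After 'push -3': stack = [-1, -1, 19, 1, 19, -3] (depth 6)
After 'pop': stack = [-1, -1, 19, 1, 19] (depth 5)
After 'push -5': stack = [-1, -1, 19, 1, 19, -5] (depth 6)
After 'eq': stack = [-1, -1, 19, 1, 0] (depth 5)
After 'push -5': stack = [-1, -1, 19, 1, 0, -5] (depth 6)
After 'push 1': stack = [-1, -1, 19, 1, 0, -5, 1] (depth 7)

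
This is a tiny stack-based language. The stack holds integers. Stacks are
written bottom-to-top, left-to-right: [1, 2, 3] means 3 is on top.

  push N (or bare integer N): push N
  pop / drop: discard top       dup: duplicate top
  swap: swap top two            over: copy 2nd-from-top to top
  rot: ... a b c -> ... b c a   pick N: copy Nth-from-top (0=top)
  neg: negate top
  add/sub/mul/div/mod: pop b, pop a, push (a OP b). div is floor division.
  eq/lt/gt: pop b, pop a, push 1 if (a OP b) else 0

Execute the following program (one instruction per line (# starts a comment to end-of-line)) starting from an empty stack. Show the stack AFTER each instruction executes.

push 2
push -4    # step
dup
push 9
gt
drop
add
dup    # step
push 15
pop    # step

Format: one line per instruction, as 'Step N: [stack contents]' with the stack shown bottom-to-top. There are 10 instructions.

Step 1: [2]
Step 2: [2, -4]
Step 3: [2, -4, -4]
Step 4: [2, -4, -4, 9]
Step 5: [2, -4, 0]
Step 6: [2, -4]
Step 7: [-2]
Step 8: [-2, -2]
Step 9: [-2, -2, 15]
Step 10: [-2, -2]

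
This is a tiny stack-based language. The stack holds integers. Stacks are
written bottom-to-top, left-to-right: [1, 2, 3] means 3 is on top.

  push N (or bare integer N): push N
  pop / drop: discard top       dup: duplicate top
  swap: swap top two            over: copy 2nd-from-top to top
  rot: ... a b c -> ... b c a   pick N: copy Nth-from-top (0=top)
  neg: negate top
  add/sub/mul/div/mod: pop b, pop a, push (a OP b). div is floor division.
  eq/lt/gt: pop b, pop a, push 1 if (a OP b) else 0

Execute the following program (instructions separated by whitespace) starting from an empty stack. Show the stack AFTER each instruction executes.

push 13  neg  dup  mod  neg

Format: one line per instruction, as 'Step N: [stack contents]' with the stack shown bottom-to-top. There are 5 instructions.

Step 1: [13]
Step 2: [-13]
Step 3: [-13, -13]
Step 4: [0]
Step 5: [0]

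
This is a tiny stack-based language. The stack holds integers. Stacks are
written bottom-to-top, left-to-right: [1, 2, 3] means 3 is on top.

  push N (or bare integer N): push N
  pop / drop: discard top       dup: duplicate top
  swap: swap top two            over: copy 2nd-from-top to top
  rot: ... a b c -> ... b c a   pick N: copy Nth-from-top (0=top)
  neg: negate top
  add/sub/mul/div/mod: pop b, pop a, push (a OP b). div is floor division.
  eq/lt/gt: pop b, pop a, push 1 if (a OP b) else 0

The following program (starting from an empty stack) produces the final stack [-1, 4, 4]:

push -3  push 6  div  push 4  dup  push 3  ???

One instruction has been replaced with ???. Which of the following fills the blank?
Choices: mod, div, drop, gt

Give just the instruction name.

Stack before ???: [-1, 4, 4, 3]
Stack after ???:  [-1, 4, 4]
Checking each choice:
  mod: produces [-1, 4, 1]
  div: produces [-1, 4, 1]
  drop: MATCH
  gt: produces [-1, 4, 1]


Answer: drop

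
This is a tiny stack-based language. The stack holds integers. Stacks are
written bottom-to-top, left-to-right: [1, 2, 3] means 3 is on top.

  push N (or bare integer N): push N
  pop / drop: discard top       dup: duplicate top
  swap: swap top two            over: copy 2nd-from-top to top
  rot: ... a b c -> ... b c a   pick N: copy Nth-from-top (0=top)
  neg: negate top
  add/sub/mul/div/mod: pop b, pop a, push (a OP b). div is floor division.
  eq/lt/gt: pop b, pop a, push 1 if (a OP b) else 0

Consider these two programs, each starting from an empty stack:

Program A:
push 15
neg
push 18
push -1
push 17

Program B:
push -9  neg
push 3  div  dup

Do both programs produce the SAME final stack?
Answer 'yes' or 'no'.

Answer: no

Derivation:
Program A trace:
  After 'push 15': [15]
  After 'neg': [-15]
  After 'push 18': [-15, 18]
  After 'push -1': [-15, 18, -1]
  After 'push 17': [-15, 18, -1, 17]
Program A final stack: [-15, 18, -1, 17]

Program B trace:
  After 'push -9': [-9]
  After 'neg': [9]
  After 'push 3': [9, 3]
  After 'div': [3]
  After 'dup': [3, 3]
Program B final stack: [3, 3]
Same: no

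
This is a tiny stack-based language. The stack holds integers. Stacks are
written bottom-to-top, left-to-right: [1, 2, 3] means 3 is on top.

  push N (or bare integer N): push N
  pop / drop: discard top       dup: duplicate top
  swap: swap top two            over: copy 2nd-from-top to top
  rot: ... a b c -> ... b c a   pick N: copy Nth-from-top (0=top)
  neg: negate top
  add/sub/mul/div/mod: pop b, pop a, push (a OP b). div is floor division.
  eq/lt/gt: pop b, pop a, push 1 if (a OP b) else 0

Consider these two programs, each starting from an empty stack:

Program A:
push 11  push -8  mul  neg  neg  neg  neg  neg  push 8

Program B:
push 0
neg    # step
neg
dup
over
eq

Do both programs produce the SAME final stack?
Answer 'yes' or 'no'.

Program A trace:
  After 'push 11': [11]
  After 'push -8': [11, -8]
  After 'mul': [-88]
  After 'neg': [88]
  After 'neg': [-88]
  After 'neg': [88]
  After 'neg': [-88]
  After 'neg': [88]
  After 'push 8': [88, 8]
Program A final stack: [88, 8]

Program B trace:
  After 'push 0': [0]
  After 'neg': [0]
  After 'neg': [0]
  After 'dup': [0, 0]
  After 'over': [0, 0, 0]
  After 'eq': [0, 1]
Program B final stack: [0, 1]
Same: no

Answer: no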